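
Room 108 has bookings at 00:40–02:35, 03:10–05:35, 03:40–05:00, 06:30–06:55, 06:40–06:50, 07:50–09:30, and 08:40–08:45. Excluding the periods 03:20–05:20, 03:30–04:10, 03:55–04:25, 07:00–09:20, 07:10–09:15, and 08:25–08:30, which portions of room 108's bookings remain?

A, merged: 00:40-02:35, 03:10-05:35, 06:30-06:55, 07:50-09:30.
B, merged: 03:20-05:20, 07:00-09:20.
00:40-02:35: nothing removed.
03:10-05:35 \ B = 03:10-03:20, 05:20-05:35.
06:30-06:55: nothing removed.
07:50-09:30 \ B = 09:20-09:30.

00:40-02:35, 03:10-03:20, 05:20-05:35, 06:30-06:55, 09:20-09:30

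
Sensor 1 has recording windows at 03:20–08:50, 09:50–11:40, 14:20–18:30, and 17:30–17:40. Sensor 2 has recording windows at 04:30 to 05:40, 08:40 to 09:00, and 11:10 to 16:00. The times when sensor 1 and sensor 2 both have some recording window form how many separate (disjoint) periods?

First set merges to 03:20-08:50, 09:50-11:40, 14:20-18:30.
A ∩ B = 04:30-05:40, 08:40-08:50, 11:10-11:40, 14:20-16:00.
That is 4 disjoint pieces.

4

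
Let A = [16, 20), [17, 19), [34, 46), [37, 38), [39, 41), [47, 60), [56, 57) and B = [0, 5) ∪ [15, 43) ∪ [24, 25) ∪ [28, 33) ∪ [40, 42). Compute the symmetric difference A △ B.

Merge the first list: [16, 20), [34, 46), [47, 60).
Merge the second list: [0, 5), [15, 43).
Only in the first: [43, 46), [47, 60).
Only in the second: [0, 5), [15, 16), [20, 34).
Together these are the periods covered by exactly one.

[0, 5) ∪ [15, 16) ∪ [20, 34) ∪ [43, 46) ∪ [47, 60)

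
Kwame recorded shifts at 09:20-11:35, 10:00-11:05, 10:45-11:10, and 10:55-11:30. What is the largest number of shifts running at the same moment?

4

At 10:55, 4 of the intervals are simultaneously active.
No point has more.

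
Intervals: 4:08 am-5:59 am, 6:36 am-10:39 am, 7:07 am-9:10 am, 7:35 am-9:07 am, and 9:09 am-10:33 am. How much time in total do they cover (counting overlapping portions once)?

5 h 54 min

Merged: 4:08 am-5:59 am, 6:36 am-10:39 am.
Lengths: 1 h 51 min + 4 h 3 min = 5 h 54 min.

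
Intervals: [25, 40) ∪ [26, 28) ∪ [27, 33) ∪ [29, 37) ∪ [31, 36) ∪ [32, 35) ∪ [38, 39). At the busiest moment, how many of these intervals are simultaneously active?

At 32, 5 of the intervals are simultaneously active.
No point has more.

5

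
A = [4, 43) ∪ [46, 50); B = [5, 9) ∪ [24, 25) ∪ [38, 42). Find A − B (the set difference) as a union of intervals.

[4, 5) ∪ [9, 24) ∪ [25, 38) ∪ [42, 43) ∪ [46, 50)

[4, 43) \ B = [4, 5), [9, 24), [25, 38), [42, 43).
[46, 50): nothing removed.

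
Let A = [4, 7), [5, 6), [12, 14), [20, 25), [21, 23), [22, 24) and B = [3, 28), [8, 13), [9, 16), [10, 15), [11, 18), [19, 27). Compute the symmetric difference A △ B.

First set merges to [4, 7), [12, 14), [20, 25).
Second set merges to [3, 28).
A but not B: none.
B but not A: [3, 4), [7, 12), [14, 20), [25, 28).
Combining gives A △ B.

[3, 4) ∪ [7, 12) ∪ [14, 20) ∪ [25, 28)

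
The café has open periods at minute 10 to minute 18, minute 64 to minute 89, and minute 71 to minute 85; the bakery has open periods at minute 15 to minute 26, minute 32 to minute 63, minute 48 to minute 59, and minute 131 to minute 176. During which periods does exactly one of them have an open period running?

minute 10 to minute 15, minute 18 to minute 26, minute 32 to minute 63, minute 64 to minute 89, minute 131 to minute 176

Merge the first list: minute 10 to minute 18, minute 64 to minute 89.
Merge the second list: minute 15 to minute 26, minute 32 to minute 63, minute 131 to minute 176.
Only in the first: minute 10 to minute 15, minute 64 to minute 89.
Only in the second: minute 18 to minute 26, minute 32 to minute 63, minute 131 to minute 176.
Together these are the periods covered by exactly one.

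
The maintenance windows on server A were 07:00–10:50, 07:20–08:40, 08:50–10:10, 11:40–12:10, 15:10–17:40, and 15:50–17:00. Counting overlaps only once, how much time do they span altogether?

6 h 50 min

Merged: 07:00–10:50, 11:40–12:10, 15:10–17:40.
Lengths: 3 h 50 min + 30 min + 2 h 30 min = 6 h 50 min.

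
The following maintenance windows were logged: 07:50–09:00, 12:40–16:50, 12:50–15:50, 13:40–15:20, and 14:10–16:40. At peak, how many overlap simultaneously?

4

At 14:10, 4 of the intervals are simultaneously active.
No point has more.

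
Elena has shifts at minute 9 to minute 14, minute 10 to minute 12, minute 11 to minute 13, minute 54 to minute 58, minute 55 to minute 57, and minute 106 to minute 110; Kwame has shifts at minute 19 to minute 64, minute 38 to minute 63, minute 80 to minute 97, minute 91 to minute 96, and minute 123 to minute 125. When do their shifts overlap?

Merge the first list: minute 9 to minute 14, minute 54 to minute 58, minute 106 to minute 110.
Merge the second list: minute 19 to minute 64, minute 80 to minute 97, minute 123 to minute 125.
minute 9 to minute 14 falls entirely outside B.
minute 54 to minute 58 overlaps B on minute 54 to minute 58.
minute 106 to minute 110 falls entirely outside B.

minute 54 to minute 58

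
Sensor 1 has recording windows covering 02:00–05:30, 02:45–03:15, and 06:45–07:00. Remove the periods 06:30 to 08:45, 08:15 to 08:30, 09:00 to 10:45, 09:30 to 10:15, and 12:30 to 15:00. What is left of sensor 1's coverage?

Merge the first list: 02:00–05:30, 06:45–07:00.
Merge the second list: 06:30–08:45, 09:00–10:45, 12:30–15:00.
02:00–05:30 is untouched.
06:45–07:00 lies entirely inside B → drops out.

02:00–05:30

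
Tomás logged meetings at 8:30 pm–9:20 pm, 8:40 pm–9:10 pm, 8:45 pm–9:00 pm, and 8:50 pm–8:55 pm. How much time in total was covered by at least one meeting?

50 min

Merged: 8:30 pm–9:20 pm.
Length: 50 min.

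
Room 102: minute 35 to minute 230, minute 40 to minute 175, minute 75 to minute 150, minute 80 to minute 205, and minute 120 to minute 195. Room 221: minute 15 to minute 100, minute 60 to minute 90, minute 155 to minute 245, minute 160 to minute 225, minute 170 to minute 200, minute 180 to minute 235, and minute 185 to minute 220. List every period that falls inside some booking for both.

A, merged: minute 35 to minute 230.
B, merged: minute 15 to minute 100, minute 155 to minute 245.
minute 35 to minute 230 ∩ B → minute 35 to minute 100, minute 155 to minute 230.

minute 35 to minute 100, minute 155 to minute 230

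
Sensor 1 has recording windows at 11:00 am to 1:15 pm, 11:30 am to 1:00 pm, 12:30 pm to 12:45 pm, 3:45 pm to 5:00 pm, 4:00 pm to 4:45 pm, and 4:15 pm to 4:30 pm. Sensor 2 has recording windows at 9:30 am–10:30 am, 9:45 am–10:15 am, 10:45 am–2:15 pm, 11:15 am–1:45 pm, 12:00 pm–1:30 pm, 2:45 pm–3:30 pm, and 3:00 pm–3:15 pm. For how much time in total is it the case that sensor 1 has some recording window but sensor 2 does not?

1 h 15 min

Merge the first list: 11:00 am–1:15 pm, 3:45 pm–5:00 pm.
Merge the second list: 9:30 am–10:30 am, 10:45 am–2:15 pm, 2:45 pm–3:30 pm.
A \ B = 3:45 pm–5:00 pm.
Total: 1 h 15 min.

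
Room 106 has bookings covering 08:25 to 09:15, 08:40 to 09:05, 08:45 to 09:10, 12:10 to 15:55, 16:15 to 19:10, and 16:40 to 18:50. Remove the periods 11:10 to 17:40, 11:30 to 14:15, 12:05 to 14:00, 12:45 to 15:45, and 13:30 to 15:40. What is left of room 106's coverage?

Merge the first list: 08:25-09:15, 12:10-15:55, 16:15-19:10.
Merge the second list: 11:10-17:40.
08:25-09:15: nothing removed.
12:10-15:55: entirely removed.
16:15-19:10 \ B = 17:40-19:10.

08:25-09:15, 17:40-19:10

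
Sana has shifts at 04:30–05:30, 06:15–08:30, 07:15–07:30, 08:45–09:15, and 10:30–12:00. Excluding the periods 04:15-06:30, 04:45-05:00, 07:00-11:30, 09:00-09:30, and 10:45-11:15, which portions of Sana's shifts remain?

First set merges to 04:30-05:30, 06:15-08:30, 08:45-09:15, 10:30-12:00.
Second set merges to 04:15-06:30, 07:00-11:30.
04:30-05:30: fully covered by B → removed.
06:15-08:30 minus B → 06:30-07:00.
08:45-09:15: fully covered by B → removed.
10:30-12:00 minus B → 11:30-12:00.

06:30-07:00, 11:30-12:00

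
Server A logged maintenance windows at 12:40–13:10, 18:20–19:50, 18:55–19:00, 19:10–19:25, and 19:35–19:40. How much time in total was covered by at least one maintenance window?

2 h

Merged: 12:40-13:10, 18:20-19:50.
Lengths: 30 min + 1 h 30 min = 2 h.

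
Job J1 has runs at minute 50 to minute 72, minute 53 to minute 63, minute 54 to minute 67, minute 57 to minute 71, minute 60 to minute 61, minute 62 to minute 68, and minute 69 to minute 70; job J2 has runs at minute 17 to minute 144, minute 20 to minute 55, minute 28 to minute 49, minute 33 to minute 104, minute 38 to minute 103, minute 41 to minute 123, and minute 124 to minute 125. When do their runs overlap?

A, merged: minute 50 to minute 72.
B, merged: minute 17 to minute 144.
minute 50 to minute 72 meets the second set on minute 50 to minute 72.

minute 50 to minute 72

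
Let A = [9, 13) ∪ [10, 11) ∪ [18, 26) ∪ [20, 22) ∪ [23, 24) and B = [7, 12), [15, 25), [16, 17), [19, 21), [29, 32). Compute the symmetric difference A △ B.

A, merged: [9, 13), [18, 26).
B, merged: [7, 12), [15, 25), [29, 32).
A \ B = [12, 13), [25, 26).
B \ A = [7, 9), [15, 18), [29, 32).
Union of the two gives the symmetric difference.

[7, 9) ∪ [12, 13) ∪ [15, 18) ∪ [25, 26) ∪ [29, 32)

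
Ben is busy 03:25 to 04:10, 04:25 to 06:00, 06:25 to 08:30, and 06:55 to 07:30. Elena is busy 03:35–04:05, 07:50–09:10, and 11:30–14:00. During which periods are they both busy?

Merge the first list: 03:25–04:10, 04:25–06:00, 06:25–08:30.
03:25–04:10 ∩ B → 03:35–04:05.
04:25–06:00 meets no B interval.
06:25–08:30 ∩ B → 07:50–08:30.

03:35–04:05, 07:50–08:30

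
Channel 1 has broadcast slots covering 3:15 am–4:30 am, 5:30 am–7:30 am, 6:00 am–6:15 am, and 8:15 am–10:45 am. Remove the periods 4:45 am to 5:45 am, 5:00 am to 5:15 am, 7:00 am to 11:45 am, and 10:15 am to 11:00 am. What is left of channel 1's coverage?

3:15 am–4:30 am, 5:45 am–7:00 am

First set merges to 3:15 am–4:30 am, 5:30 am–7:30 am, 8:15 am–10:45 am.
Second set merges to 4:45 am–5:45 am, 7:00 am–11:45 am.
3:15 am–4:30 am: no B overlap → unchanged.
5:30 am–7:30 am minus B → 5:45 am–7:00 am.
8:15 am–10:45 am: fully covered by B → removed.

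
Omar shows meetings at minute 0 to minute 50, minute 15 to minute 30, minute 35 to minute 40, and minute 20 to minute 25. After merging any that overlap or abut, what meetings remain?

Sort by start: minute 0 to minute 50, minute 15 to minute 30, minute 20 to minute 25, minute 35 to minute 40.
minute 15 to minute 30 overlaps/touches minute 0 to minute 50 → extend to minute 0 to minute 50.
minute 20 to minute 25 overlaps/touches minute 0 to minute 50 → extend to minute 0 to minute 50.
minute 35 to minute 40 overlaps/touches minute 0 to minute 50 → extend to minute 0 to minute 50.

minute 0 to minute 50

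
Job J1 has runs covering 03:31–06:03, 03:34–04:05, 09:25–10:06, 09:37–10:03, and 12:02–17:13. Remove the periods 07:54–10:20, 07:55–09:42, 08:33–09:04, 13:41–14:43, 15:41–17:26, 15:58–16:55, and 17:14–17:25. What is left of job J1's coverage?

First set merges to 03:31–06:03, 09:25–10:06, 12:02–17:13.
Second set merges to 07:54–10:20, 13:41–14:43, 15:41–17:26.
03:31–06:03 is untouched.
09:25–10:06 lies entirely inside B → drops out.
12:02–17:13 with B removed leaves 12:02–13:41, 14:43–15:41.

03:31–06:03, 12:02–13:41, 14:43–15:41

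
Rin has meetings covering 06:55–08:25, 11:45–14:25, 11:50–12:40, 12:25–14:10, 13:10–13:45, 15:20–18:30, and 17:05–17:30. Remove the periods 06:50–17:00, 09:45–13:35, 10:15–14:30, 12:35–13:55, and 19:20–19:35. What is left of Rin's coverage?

17:00–18:30

Merge the first list: 06:55–08:25, 11:45–14:25, 15:20–18:30.
Merge the second list: 06:50–17:00, 19:20–19:35.
06:55–08:25: entirely removed.
11:45–14:25: entirely removed.
15:20–18:30 \ B = 17:00–18:30.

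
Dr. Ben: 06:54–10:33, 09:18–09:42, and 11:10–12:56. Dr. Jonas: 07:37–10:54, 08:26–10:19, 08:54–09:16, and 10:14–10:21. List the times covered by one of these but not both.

A, merged: 06:54-10:33, 11:10-12:56.
B, merged: 07:37-10:54.
A \ B = 06:54-07:37, 11:10-12:56.
B \ A = 10:33-10:54.
Union of the two gives the symmetric difference.

06:54-07:37, 10:33-10:54, 11:10-12:56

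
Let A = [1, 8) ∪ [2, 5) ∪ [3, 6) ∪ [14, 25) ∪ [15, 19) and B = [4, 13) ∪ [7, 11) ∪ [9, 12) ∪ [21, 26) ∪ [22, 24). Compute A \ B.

Merge the first list: [1, 8), [14, 25).
Merge the second list: [4, 13), [21, 26).
[1, 8) \ B = [1, 4).
[14, 25) \ B = [14, 21).

[1, 4) ∪ [14, 21)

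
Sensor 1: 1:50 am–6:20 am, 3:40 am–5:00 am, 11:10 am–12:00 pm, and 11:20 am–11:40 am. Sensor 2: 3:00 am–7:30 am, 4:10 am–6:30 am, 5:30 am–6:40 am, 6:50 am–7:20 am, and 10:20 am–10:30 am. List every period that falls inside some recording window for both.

3:00 am–6:20 am

A, merged: 1:50 am–6:20 am, 11:10 am–12:00 pm.
B, merged: 3:00 am–7:30 am, 10:20 am–10:30 am.
1:50 am–6:20 am meets the second set on 3:00 am–6:20 am.
11:10 am–12:00 pm: no overlap with the second set.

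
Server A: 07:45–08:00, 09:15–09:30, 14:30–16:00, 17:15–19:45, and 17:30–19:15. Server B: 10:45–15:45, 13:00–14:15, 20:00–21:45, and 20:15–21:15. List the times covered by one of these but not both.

07:45–08:00, 09:15–09:30, 10:45–14:30, 15:45–16:00, 17:15–19:45, 20:00–21:45

First set merges to 07:45–08:00, 09:15–09:30, 14:30–16:00, 17:15–19:45.
Second set merges to 10:45–15:45, 20:00–21:45.
A \ B = 07:45–08:00, 09:15–09:30, 15:45–16:00, 17:15–19:45.
B \ A = 10:45–14:30, 20:00–21:45.
Union of the two gives the symmetric difference.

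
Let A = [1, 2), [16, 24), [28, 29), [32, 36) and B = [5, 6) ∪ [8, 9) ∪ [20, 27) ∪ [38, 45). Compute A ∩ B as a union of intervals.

[20, 24)

[1, 2) falls entirely outside B.
[16, 24) overlaps B on [20, 24).
[28, 29) falls entirely outside B.
[32, 36) falls entirely outside B.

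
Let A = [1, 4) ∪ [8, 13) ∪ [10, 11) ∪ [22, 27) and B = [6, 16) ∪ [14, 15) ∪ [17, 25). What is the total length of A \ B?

5

Merge the first list: [1, 4), [8, 13), [22, 27).
Merge the second list: [6, 16), [17, 25).
A \ B = [1, 4), [25, 27).
Total: 3 + 2 = 5.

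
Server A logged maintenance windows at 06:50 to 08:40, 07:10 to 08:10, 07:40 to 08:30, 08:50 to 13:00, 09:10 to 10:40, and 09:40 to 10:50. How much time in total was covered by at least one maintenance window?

6 h

Merged: 06:50-08:40, 08:50-13:00.
Lengths: 1 h 50 min + 4 h 10 min = 6 h.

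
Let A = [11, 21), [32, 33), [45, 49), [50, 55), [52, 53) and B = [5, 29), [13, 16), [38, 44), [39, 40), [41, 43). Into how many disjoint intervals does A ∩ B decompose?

1

A, merged: [11, 21), [32, 33), [45, 49), [50, 55).
B, merged: [5, 29), [38, 44).
A ∩ B = [11, 21).
That is 1 disjoint piece.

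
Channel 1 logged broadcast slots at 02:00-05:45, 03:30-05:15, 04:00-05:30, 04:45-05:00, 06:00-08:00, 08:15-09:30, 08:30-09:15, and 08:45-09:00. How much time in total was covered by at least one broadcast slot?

Merged: 02:00-05:45, 06:00-08:00, 08:15-09:30.
Lengths: 3 h 45 min + 2 h + 1 h 15 min = 7 h.

7 h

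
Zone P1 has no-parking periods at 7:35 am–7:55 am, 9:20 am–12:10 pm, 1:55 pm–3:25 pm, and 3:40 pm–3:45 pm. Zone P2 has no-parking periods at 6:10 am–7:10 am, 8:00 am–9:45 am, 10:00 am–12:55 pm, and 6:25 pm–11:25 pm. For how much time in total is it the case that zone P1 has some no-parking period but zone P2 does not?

2 h 10 min

A \ B = 7:35 am-7:55 am, 9:45 am-10:00 am, 1:55 pm-3:25 pm, 3:40 pm-3:45 pm.
Total: 20 min + 15 min + 1 h 30 min + 5 min = 2 h 10 min.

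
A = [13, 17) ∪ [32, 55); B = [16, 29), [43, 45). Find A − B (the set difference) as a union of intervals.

[13, 17) with B removed leaves [13, 16).
[32, 55) with B removed leaves [32, 43), [45, 55).

[13, 16) ∪ [32, 43) ∪ [45, 55)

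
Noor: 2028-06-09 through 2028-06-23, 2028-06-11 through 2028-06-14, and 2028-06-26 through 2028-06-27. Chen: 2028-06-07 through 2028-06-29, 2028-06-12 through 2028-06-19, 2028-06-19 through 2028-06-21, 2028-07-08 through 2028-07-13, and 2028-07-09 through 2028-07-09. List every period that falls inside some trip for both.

2028-06-09 through 2028-06-23, 2028-06-26 through 2028-06-27

First set merges to 2028-06-09 through 2028-06-23, 2028-06-26 through 2028-06-27.
Second set merges to 2028-06-07 through 2028-06-29, 2028-07-08 through 2028-07-13.
2028-06-09 through 2028-06-23 ∩ B → 2028-06-09 through 2028-06-23.
2028-06-26 through 2028-06-27 ∩ B → 2028-06-26 through 2028-06-27.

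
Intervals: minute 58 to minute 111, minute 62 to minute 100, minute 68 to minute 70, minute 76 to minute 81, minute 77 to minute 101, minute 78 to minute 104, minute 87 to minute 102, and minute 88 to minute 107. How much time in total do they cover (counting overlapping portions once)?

Merged: minute 58 to minute 111.
Length: 53 minutes.

53 minutes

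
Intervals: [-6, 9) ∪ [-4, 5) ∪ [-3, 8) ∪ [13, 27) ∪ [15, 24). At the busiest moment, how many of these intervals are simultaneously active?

3

At -3, 3 of the intervals are simultaneously active.
No point has more.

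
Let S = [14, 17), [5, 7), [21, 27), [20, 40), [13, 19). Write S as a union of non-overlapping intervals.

[5, 7) ∪ [13, 19) ∪ [20, 40)

Sort by start: [5, 7), [13, 19), [14, 17), [20, 40), [21, 27).
[13, 19) is disjoint → start new block.
[14, 17) overlaps/touches [13, 19) → extend to [13, 19).
[20, 40) is disjoint → start new block.
[21, 27) overlaps/touches [20, 40) → extend to [20, 40).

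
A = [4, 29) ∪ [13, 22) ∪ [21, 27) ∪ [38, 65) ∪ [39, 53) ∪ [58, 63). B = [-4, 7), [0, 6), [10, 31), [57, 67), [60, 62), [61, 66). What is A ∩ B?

[4, 7) ∪ [10, 29) ∪ [57, 65)

A, merged: [4, 29), [38, 65).
B, merged: [-4, 7), [10, 31), [57, 67).
[4, 29) meets the second set on [4, 7), [10, 29).
[38, 65) meets the second set on [57, 65).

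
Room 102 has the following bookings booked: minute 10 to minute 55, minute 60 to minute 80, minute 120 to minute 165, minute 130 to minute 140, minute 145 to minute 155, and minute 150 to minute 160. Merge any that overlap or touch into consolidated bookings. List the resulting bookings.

minute 60 to minute 80 is disjoint → start new block.
minute 120 to minute 165 is disjoint → start new block.
minute 130 to minute 140 overlaps/touches minute 120 to minute 165 → extend to minute 120 to minute 165.
minute 145 to minute 155 overlaps/touches minute 120 to minute 165 → extend to minute 120 to minute 165.
minute 150 to minute 160 overlaps/touches minute 120 to minute 165 → extend to minute 120 to minute 165.

minute 10 to minute 55, minute 60 to minute 80, minute 120 to minute 165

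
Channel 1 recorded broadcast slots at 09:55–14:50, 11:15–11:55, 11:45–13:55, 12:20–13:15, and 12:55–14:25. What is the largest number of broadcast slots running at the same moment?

Walk the sorted start/end points keeping a running depth.
The depth first hits 4 at 12:55.

4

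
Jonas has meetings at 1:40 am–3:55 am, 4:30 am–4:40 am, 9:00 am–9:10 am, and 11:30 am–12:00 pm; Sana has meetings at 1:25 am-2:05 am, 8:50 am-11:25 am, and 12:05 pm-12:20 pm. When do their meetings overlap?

1:40 am-2:05 am, 9:00 am-9:10 am

1:40 am-3:55 am ∩ B → 1:40 am-2:05 am.
4:30 am-4:40 am meets no B interval.
9:00 am-9:10 am ∩ B → 9:00 am-9:10 am.
11:30 am-12:00 pm meets no B interval.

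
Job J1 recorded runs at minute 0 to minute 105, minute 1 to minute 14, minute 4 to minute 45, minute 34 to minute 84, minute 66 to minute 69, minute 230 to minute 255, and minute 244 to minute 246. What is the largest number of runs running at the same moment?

3

Sweep endpoints in order; track running count of active intervals.
Peak of 3 reached at minute 4.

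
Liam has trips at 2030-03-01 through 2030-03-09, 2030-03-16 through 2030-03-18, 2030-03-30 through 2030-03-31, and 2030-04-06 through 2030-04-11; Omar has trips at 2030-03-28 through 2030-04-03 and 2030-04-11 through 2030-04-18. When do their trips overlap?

2030-03-01 through 2030-03-09 falls entirely outside B.
2030-03-16 through 2030-03-18 falls entirely outside B.
2030-03-30 through 2030-03-31 overlaps B on 2030-03-30 through 2030-03-31.
2030-04-06 through 2030-04-11 overlaps B on 2030-04-11 through 2030-04-11.

2030-03-30 through 2030-03-31, 2030-04-11 through 2030-04-11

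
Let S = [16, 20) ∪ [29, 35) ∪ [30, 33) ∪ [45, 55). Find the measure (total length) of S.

20

Merged: [16, 20), [29, 35), [45, 55).
Lengths: 4 + 6 + 10 = 20.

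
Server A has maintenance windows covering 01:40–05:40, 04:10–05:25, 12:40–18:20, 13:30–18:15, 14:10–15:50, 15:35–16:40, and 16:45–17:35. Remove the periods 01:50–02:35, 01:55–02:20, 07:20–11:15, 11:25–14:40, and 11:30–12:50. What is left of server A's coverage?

First set merges to 01:40-05:40, 12:40-18:20.
Second set merges to 01:50-02:35, 07:20-11:15, 11:25-14:40.
01:40-05:40 with B removed leaves 01:40-01:50, 02:35-05:40.
12:40-18:20 with B removed leaves 14:40-18:20.

01:40-01:50, 02:35-05:40, 14:40-18:20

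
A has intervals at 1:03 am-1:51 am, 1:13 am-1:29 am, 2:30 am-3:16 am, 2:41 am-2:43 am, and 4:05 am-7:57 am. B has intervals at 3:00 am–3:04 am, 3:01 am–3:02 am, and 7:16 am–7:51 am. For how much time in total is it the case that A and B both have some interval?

Merge the first list: 1:03 am–1:51 am, 2:30 am–3:16 am, 4:05 am–7:57 am.
Merge the second list: 3:00 am–3:04 am, 7:16 am–7:51 am.
A ∩ B = 3:00 am–3:04 am, 7:16 am–7:51 am.
Total: 4 min + 35 min = 39 min.

39 min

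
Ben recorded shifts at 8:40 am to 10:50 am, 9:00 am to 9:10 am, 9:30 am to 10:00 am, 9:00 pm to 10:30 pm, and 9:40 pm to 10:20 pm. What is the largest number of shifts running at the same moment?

At 9:00 am, 2 of the intervals are simultaneously active.
No point has more.

2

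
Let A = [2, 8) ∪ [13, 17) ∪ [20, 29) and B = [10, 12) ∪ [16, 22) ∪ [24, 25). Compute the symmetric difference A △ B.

A \ B = [2, 8), [13, 16), [22, 24), [25, 29).
B \ A = [10, 12), [17, 20).
Union of the two gives the symmetric difference.

[2, 8) ∪ [10, 12) ∪ [13, 16) ∪ [17, 20) ∪ [22, 24) ∪ [25, 29)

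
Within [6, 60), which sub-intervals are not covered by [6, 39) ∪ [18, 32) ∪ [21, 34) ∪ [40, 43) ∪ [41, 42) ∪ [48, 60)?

After merging, the occupied span is [6, 39), [40, 43), [48, 60).
Gaps within [6, 60): [39, 40), [43, 48).

[39, 40) ∪ [43, 48)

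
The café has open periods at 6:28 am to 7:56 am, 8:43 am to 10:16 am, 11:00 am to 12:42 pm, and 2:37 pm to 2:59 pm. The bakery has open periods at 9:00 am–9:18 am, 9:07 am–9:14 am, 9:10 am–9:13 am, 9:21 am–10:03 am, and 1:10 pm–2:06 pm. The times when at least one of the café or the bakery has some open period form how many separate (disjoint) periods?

5

Merge the second list: 9:00 am–9:18 am, 9:21 am–10:03 am, 1:10 pm–2:06 pm.
A ∪ B = 6:28 am–7:56 am, 8:43 am–10:16 am, 11:00 am–12:42 pm, 1:10 pm–2:06 pm, 2:37 pm–2:59 pm.
That is 5 disjoint pieces.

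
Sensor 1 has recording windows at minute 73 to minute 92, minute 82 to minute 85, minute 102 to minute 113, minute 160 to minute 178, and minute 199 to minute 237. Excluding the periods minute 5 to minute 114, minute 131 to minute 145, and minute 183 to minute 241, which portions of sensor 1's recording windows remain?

minute 160 to minute 178

A, merged: minute 73 to minute 92, minute 102 to minute 113, minute 160 to minute 178, minute 199 to minute 237.
minute 73 to minute 92 lies entirely inside B → drops out.
minute 102 to minute 113 lies entirely inside B → drops out.
minute 160 to minute 178 is untouched.
minute 199 to minute 237 lies entirely inside B → drops out.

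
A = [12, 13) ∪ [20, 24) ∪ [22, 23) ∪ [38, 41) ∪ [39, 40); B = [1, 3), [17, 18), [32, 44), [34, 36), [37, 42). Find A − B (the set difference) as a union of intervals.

[12, 13) ∪ [20, 24)

A, merged: [12, 13), [20, 24), [38, 41).
B, merged: [1, 3), [17, 18), [32, 44).
[12, 13): no B overlap → unchanged.
[20, 24): no B overlap → unchanged.
[38, 41): fully covered by B → removed.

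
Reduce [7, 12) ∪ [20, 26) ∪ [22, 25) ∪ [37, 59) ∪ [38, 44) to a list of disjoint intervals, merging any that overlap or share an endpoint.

[20, 26) is disjoint → start new block.
[22, 25) overlaps/touches [20, 26) → extend to [20, 26).
[37, 59) is disjoint → start new block.
[38, 44) overlaps/touches [37, 59) → extend to [37, 59).

[7, 12) ∪ [20, 26) ∪ [37, 59)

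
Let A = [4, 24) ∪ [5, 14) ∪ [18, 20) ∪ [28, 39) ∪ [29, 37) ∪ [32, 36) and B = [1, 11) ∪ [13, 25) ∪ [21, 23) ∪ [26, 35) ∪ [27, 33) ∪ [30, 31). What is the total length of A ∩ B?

Merge the first list: [4, 24), [28, 39).
Merge the second list: [1, 11), [13, 25), [26, 35).
A ∩ B = [4, 11), [13, 24), [28, 35).
Total: 7 + 11 + 7 = 25.

25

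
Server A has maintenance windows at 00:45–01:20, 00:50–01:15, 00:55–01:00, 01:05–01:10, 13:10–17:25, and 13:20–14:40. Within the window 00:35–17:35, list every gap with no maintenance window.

The merged coverage is 00:45–01:20, 13:10–17:25.
Complement within 00:35–17:35: 00:35–00:45, 01:20–13:10, 17:25–17:35.

00:35–00:45, 01:20–13:10, 17:25–17:35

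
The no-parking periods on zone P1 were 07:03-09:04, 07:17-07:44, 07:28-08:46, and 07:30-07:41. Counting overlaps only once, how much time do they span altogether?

Merged: 07:03–09:04.
Length: 2 h 1 min.

2 h 1 min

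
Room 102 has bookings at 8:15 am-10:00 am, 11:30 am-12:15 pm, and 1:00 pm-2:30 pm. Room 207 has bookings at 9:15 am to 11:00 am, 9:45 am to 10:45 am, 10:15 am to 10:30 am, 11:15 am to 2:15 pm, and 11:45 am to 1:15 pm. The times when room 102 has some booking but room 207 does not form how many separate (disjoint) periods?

B, merged: 9:15 am-11:00 am, 11:15 am-2:15 pm.
A \ B = 8:15 am-9:15 am, 2:15 pm-2:30 pm.
That is 2 disjoint pieces.

2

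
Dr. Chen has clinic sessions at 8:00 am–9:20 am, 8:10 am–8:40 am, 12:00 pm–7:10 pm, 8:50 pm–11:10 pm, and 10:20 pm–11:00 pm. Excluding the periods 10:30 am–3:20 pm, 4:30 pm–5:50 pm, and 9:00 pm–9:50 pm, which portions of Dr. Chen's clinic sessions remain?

8:00 am-9:20 am, 3:20 pm-4:30 pm, 5:50 pm-7:10 pm, 8:50 pm-9:00 pm, 9:50 pm-11:10 pm

First set merges to 8:00 am-9:20 am, 12:00 pm-7:10 pm, 8:50 pm-11:10 pm.
8:00 am-9:20 am: no B overlap → unchanged.
12:00 pm-7:10 pm minus B → 3:20 pm-4:30 pm, 5:50 pm-7:10 pm.
8:50 pm-11:10 pm minus B → 8:50 pm-9:00 pm, 9:50 pm-11:10 pm.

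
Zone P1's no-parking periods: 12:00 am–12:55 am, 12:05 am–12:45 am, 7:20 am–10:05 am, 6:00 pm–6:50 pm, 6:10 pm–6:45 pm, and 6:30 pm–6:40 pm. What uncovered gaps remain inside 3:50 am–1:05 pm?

3:50 am–7:20 am, 10:05 am–1:05 pm

The merged coverage is 12:00 am–12:55 am, 7:20 am–10:05 am, 6:00 pm–6:50 pm.
Gaps within 3:50 am–1:05 pm: 3:50 am–7:20 am, 10:05 am–1:05 pm.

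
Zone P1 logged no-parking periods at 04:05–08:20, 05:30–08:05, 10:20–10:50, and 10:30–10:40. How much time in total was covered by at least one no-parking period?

Merged: 04:05–08:20, 10:20–10:50.
Lengths: 4 h 15 min + 30 min = 4 h 45 min.

4 h 45 min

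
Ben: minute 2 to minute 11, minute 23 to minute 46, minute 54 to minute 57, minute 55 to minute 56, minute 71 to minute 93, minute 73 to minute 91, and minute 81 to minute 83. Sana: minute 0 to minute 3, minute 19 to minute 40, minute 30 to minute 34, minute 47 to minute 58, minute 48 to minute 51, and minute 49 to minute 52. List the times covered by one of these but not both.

Merge the first list: minute 2 to minute 11, minute 23 to minute 46, minute 54 to minute 57, minute 71 to minute 93.
Merge the second list: minute 0 to minute 3, minute 19 to minute 40, minute 47 to minute 58.
Only in the first: minute 3 to minute 11, minute 40 to minute 46, minute 71 to minute 93.
Only in the second: minute 0 to minute 2, minute 19 to minute 23, minute 47 to minute 54, minute 57 to minute 58.
Together these are the periods covered by exactly one.

minute 0 to minute 2, minute 3 to minute 11, minute 19 to minute 23, minute 40 to minute 46, minute 47 to minute 54, minute 57 to minute 58, minute 71 to minute 93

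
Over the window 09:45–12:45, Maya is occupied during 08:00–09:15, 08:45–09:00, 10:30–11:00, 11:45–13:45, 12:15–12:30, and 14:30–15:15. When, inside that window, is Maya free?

The merged coverage is 08:00-09:15, 10:30-11:00, 11:45-13:45, 14:30-15:15.
Uncovered inside 09:45-12:45: 09:45-10:30, 11:00-11:45.

09:45-10:30, 11:00-11:45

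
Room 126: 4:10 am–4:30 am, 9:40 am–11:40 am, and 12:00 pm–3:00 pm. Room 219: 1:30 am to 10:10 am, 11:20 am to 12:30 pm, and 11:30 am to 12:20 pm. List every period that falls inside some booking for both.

4:10 am–4:30 am, 9:40 am–10:10 am, 11:20 am–11:40 am, 12:00 pm–12:30 pm

Second set merges to 1:30 am–10:10 am, 11:20 am–12:30 pm.
4:10 am–4:30 am meets the second set on 4:10 am–4:30 am.
9:40 am–11:40 am meets the second set on 9:40 am–10:10 am, 11:20 am–11:40 am.
12:00 pm–3:00 pm meets the second set on 12:00 pm–12:30 pm.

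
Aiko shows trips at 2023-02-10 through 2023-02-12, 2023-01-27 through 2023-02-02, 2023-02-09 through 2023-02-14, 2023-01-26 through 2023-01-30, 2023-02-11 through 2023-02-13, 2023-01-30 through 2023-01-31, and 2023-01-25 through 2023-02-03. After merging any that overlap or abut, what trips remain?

Sort by start: 2023-01-25 through 2023-02-03, 2023-01-26 through 2023-01-30, 2023-01-27 through 2023-02-02, 2023-01-30 through 2023-01-31, 2023-02-09 through 2023-02-14, 2023-02-10 through 2023-02-12, 2023-02-11 through 2023-02-13.
2023-01-26 through 2023-01-30 overlaps/touches 2023-01-25 through 2023-02-03 → extend to 2023-01-25 through 2023-02-03.
2023-01-27 through 2023-02-02 overlaps/touches 2023-01-25 through 2023-02-03 → extend to 2023-01-25 through 2023-02-03.
2023-01-30 through 2023-01-31 overlaps/touches 2023-01-25 through 2023-02-03 → extend to 2023-01-25 through 2023-02-03.
2023-02-09 through 2023-02-14 is disjoint → start new block.
2023-02-10 through 2023-02-12 overlaps/touches 2023-02-09 through 2023-02-14 → extend to 2023-02-09 through 2023-02-14.
2023-02-11 through 2023-02-13 overlaps/touches 2023-02-09 through 2023-02-14 → extend to 2023-02-09 through 2023-02-14.

2023-01-25 through 2023-02-03, 2023-02-09 through 2023-02-14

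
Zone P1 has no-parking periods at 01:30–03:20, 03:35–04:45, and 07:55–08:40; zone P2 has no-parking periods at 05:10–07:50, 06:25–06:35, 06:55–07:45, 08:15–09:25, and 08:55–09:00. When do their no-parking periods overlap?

08:15–08:40

B, merged: 05:10–07:50, 08:15–09:25.
01:30–03:20: no overlap with the second set.
03:35–04:45: no overlap with the second set.
07:55–08:40 meets the second set on 08:15–08:40.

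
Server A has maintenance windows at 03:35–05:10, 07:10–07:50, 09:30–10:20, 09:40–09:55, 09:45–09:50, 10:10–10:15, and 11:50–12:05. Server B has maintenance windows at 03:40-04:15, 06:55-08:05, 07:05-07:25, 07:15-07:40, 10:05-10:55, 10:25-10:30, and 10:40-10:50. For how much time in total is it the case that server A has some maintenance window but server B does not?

First set merges to 03:35-05:10, 07:10-07:50, 09:30-10:20, 11:50-12:05.
Second set merges to 03:40-04:15, 06:55-08:05, 10:05-10:55.
A \ B = 03:35-03:40, 04:15-05:10, 09:30-10:05, 11:50-12:05.
Total: 5 min + 55 min + 35 min + 15 min = 1 h 50 min.

1 h 50 min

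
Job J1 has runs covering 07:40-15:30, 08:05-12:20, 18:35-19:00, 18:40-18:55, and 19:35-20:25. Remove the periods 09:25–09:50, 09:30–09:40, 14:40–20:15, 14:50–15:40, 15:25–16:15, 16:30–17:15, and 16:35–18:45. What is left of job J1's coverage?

07:40–09:25, 09:50–14:40, 20:15–20:25

A, merged: 07:40–15:30, 18:35–19:00, 19:35–20:25.
B, merged: 09:25–09:50, 14:40–20:15.
07:40–15:30 with B removed leaves 07:40–09:25, 09:50–14:40.
18:35–19:00 lies entirely inside B → drops out.
19:35–20:25 with B removed leaves 20:15–20:25.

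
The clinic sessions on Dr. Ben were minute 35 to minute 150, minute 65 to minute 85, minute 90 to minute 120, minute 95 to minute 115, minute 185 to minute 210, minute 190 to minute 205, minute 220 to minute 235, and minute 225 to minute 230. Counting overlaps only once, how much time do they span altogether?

Merged: minute 35 to minute 150, minute 185 to minute 210, minute 220 to minute 235.
Lengths: 115 minutes + 25 minutes + 15 minutes = 155 minutes.

155 minutes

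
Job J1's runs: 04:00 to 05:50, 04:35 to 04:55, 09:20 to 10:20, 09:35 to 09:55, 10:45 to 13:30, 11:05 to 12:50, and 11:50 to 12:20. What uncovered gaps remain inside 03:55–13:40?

03:55-04:00, 05:50-09:20, 10:20-10:45, 13:30-13:40

Covered (merged): 04:00-05:50, 09:20-10:20, 10:45-13:30.
Complement within 03:55-13:40: 03:55-04:00, 05:50-09:20, 10:20-10:45, 13:30-13:40.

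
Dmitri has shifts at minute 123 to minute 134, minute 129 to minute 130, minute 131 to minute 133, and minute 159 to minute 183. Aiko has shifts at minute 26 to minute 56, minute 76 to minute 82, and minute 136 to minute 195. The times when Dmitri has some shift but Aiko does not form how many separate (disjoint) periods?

First set merges to minute 123 to minute 134, minute 159 to minute 183.
A \ B = minute 123 to minute 134.
That is 1 disjoint piece.

1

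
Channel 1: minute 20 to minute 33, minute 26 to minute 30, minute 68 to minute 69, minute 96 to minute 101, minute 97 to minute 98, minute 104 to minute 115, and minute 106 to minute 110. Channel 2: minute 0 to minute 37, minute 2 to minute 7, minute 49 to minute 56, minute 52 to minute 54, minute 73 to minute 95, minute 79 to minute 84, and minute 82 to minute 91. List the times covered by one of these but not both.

A, merged: minute 20 to minute 33, minute 68 to minute 69, minute 96 to minute 101, minute 104 to minute 115.
B, merged: minute 0 to minute 37, minute 49 to minute 56, minute 73 to minute 95.
A \ B = minute 68 to minute 69, minute 96 to minute 101, minute 104 to minute 115.
B \ A = minute 0 to minute 20, minute 33 to minute 37, minute 49 to minute 56, minute 73 to minute 95.
Union of the two gives the symmetric difference.

minute 0 to minute 20, minute 33 to minute 37, minute 49 to minute 56, minute 68 to minute 69, minute 73 to minute 95, minute 96 to minute 101, minute 104 to minute 115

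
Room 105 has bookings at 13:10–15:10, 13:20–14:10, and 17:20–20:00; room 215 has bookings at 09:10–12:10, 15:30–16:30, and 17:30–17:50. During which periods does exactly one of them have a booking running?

09:10–12:10, 13:10–15:10, 15:30–16:30, 17:20–17:30, 17:50–20:00

First set merges to 13:10–15:10, 17:20–20:00.
A \ B = 13:10–15:10, 17:20–17:30, 17:50–20:00.
B \ A = 09:10–12:10, 15:30–16:30.
Union of the two gives the symmetric difference.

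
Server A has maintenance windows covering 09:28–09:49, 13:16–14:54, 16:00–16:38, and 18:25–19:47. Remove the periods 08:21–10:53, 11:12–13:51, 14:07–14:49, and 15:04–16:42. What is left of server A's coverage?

13:51–14:07, 14:49–14:54, 18:25–19:47

09:28–09:49: entirely removed.
13:16–14:54 \ B = 13:51–14:07, 14:49–14:54.
16:00–16:38: entirely removed.
18:25–19:47: nothing removed.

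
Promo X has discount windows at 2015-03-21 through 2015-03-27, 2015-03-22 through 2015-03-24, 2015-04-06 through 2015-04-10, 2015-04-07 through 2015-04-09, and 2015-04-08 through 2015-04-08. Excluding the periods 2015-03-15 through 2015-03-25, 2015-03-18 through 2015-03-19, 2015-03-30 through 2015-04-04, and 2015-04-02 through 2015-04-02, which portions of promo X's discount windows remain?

2015-03-26 through 2015-03-27, 2015-04-06 through 2015-04-10

First set merges to 2015-03-21 through 2015-03-27, 2015-04-06 through 2015-04-10.
Second set merges to 2015-03-15 through 2015-03-25, 2015-03-30 through 2015-04-04.
2015-03-21 through 2015-03-27 minus B → 2015-03-26 through 2015-03-27.
2015-04-06 through 2015-04-10: no B overlap → unchanged.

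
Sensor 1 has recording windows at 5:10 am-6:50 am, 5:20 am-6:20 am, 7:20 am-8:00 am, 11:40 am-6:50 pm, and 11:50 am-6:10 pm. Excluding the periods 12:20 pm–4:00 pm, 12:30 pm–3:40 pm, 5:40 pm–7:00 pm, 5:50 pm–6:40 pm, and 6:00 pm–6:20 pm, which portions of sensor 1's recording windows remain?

5:10 am-6:50 am, 7:20 am-8:00 am, 11:40 am-12:20 pm, 4:00 pm-5:40 pm

Merge the first list: 5:10 am-6:50 am, 7:20 am-8:00 am, 11:40 am-6:50 pm.
Merge the second list: 12:20 pm-4:00 pm, 5:40 pm-7:00 pm.
5:10 am-6:50 am is untouched.
7:20 am-8:00 am is untouched.
11:40 am-6:50 pm with B removed leaves 11:40 am-12:20 pm, 4:00 pm-5:40 pm.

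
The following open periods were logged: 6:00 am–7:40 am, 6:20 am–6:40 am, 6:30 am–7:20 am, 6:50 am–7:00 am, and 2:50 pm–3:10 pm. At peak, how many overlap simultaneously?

At 6:30 am, 3 of the intervals are simultaneously active.
No point has more.

3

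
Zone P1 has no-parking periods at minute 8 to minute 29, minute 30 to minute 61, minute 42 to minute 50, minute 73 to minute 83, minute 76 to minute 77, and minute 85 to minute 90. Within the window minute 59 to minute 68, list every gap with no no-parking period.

minute 61 to minute 68

After merging, the occupied span is minute 8 to minute 29, minute 30 to minute 61, minute 73 to minute 83, minute 85 to minute 90.
Complement within minute 59 to minute 68: minute 61 to minute 68.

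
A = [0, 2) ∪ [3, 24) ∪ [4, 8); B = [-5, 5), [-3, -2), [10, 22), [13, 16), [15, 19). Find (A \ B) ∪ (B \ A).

A, merged: [0, 2), [3, 24).
B, merged: [-5, 5), [10, 22).
A but not B: [5, 10), [22, 24).
B but not A: [-5, 0), [2, 3).
Combining gives A △ B.

[-5, 0) ∪ [2, 3) ∪ [5, 10) ∪ [22, 24)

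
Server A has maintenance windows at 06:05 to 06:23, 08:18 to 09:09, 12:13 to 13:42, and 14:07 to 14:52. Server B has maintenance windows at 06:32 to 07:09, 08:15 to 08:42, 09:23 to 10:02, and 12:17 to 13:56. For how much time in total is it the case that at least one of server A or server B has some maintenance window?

A ∪ B = 06:05–06:23, 06:32–07:09, 08:15–09:09, 09:23–10:02, 12:13–13:56, 14:07–14:52.
Total: 18 min + 37 min + 54 min + 39 min + 1 h 43 min + 45 min = 4 h 56 min.

4 h 56 min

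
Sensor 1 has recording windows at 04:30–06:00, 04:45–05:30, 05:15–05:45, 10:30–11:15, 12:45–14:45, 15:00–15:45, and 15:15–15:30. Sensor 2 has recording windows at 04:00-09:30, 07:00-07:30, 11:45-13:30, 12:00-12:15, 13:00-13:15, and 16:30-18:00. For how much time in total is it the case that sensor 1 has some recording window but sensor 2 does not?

A, merged: 04:30–06:00, 10:30–11:15, 12:45–14:45, 15:00–15:45.
B, merged: 04:00–09:30, 11:45–13:30, 16:30–18:00.
A \ B = 10:30–11:15, 13:30–14:45, 15:00–15:45.
Total: 45 min + 1 h 15 min + 45 min = 2 h 45 min.

2 h 45 min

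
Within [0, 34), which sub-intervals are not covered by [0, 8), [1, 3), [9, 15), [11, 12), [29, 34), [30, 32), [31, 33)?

The merged coverage is [0, 8), [9, 15), [29, 34).
Complement within [0, 34): [8, 9), [15, 29).

[8, 9) ∪ [15, 29)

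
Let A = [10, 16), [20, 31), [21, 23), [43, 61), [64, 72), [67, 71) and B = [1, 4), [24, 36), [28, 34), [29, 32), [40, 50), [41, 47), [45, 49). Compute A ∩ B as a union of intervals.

[24, 31) ∪ [43, 50)

First set merges to [10, 16), [20, 31), [43, 61), [64, 72).
Second set merges to [1, 4), [24, 36), [40, 50).
[10, 16): no overlap with the second set.
[20, 31) meets the second set on [24, 31).
[43, 61) meets the second set on [43, 50).
[64, 72): no overlap with the second set.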